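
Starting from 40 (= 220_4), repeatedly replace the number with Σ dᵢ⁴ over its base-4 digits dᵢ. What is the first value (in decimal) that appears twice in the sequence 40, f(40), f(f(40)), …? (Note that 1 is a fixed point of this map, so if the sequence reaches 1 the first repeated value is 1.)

40 = (2,2,0)_4 → 32
32 = (2,0,0)_4 → 16
16 = (1,0,0)_4 → 1  — reached the fixed point 1.
1 → 1, so 1 is the first repeated value.

1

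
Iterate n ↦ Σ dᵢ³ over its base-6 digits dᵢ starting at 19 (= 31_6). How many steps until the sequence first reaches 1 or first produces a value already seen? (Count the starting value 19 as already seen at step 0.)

6

19 = (3,1)_6 → 28
28 = (4,4)_6 → 128
128 = (3,3,2)_6 → 62
62 = (1,4,2)_6 → 73
73 = (2,0,1)_6 → 9
9 = (1,3)_6 → 28  — 28 repeats.
That took 6 steps.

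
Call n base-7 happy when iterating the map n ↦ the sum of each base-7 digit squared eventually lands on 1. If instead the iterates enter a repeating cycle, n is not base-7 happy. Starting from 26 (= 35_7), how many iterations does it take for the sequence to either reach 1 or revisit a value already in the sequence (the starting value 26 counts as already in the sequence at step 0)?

4

26 = (3,5)_7 → 3² + 5² = 9 + 25 = 34
34 = (4,6)_7 → 4² + 6² = 16 + 36 = 52
52 = (1,0,3)_7 → 1² + 0² + 3² = 1 + 0 + 9 = 10
10 = (1,3)_7 → 1² + 3² = 1 + 9 = 10  — 10 repeats.
That took 4 steps.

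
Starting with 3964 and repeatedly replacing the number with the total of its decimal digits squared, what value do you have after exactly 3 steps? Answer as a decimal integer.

3964 → 142
142 → 21
21 → 5

5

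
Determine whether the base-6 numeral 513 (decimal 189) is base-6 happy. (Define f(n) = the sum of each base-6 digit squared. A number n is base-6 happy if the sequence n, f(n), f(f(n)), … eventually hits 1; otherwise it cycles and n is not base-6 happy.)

189 = (5,1,3)_6 → 5² + 1² + 3² = 35
35 = (5,5)_6 → 5² + 5² = 50
50 = (1,2,2)_6 → 1² + 2² + 2² = 9
9 = (1,3)_6 → 1² + 3² = 10
10 = (1,4)_6 → 1² + 4² = 17
17 = (2,5)_6 → 2² + 5² = 29
29 = (4,5)_6 → 4² + 5² = 41
41 = (1,0,5)_6 → 1² + 0² + 5² = 26
26 = (4,2)_6 → 4² + 2² = 20
20 = (3,2)_6 → 3² + 2² = 13
13 = (2,1)_6 → 2² + 1² = 5
5 = (5)_6 → 5² = 25
25 = (4,1)_6 → 4² + 1² = 17  — 17 already seen; the sequence cycles without reaching 1.

not base-6 happy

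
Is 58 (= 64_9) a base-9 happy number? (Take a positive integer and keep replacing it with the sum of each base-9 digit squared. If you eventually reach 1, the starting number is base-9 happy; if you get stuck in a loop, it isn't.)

not base-9 happy

58 = (6,4)_9 → 6² + 4² = 52
52 = (5,7)_9 → 5² + 7² = 74
74 = (8,2)_9 → 8² + 2² = 68
68 = (7,5)_9 → 7² + 5² = 74  — 74 already seen; the sequence cycles without reaching 1.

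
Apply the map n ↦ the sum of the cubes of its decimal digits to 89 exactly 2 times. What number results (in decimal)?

74

89 → 8³ + 9³ = 512 + 729 = 1241
1241 → 1³ + 2³ + 4³ + 1³ = 1 + 8 + 64 + 1 = 74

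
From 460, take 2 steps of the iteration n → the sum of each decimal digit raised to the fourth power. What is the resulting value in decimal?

1267

460 → 4⁴ + 6⁴ + 0⁴ = 256 + 1296 + 0 = 1552
1552 → 1⁴ + 5⁴ + 5⁴ + 2⁴ = 1 + 625 + 625 + 16 = 1267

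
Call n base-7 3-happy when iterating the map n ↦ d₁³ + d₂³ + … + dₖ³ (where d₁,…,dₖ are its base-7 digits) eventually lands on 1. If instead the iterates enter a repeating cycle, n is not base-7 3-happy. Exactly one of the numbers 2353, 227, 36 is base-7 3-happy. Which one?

2353: 2353 → 433 → 343 → 1  — reaches 1 (base-7 3-happy)
227: 227 → 155 → 29 → 65 → 17 → 35 → 125 → 251 → 341 → 557 → 137 → 197 → 65  — repeats 65 (not base-7 3-happy)
36: 36 → 126 → 72 → 36  — repeats 36 (not base-7 3-happy)

2353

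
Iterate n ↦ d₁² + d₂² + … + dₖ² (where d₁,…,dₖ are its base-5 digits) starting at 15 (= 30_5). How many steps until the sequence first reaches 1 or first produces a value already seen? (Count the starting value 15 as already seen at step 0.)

15 = (3,0)_5 → 3² + 0² = 9
9 = (1,4)_5 → 1² + 4² = 17
17 = (3,2)_5 → 3² + 2² = 13
13 = (2,3)_5 → 2² + 3² = 13  — 13 repeats.
That took 4 steps.

4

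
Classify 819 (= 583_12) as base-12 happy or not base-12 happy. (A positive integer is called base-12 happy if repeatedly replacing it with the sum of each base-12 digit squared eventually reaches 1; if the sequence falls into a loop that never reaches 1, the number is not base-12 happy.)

819 = (5,8,3)_12 → 5² + 8² + 3² = 98
98 = (8,2)_12 → 8² + 2² = 68
68 = (5,8)_12 → 5² + 8² = 89
89 = (7,5)_12 → 7² + 5² = 74
74 = (6,2)_12 → 6² + 2² = 40
40 = (3,4)_12 → 3² + 4² = 25
25 = (2,1)_12 → 2² + 1² = 5
5 = (5)_12 → 5² = 25  — 25 already seen; the sequence cycles without reaching 1.

not base-12 happy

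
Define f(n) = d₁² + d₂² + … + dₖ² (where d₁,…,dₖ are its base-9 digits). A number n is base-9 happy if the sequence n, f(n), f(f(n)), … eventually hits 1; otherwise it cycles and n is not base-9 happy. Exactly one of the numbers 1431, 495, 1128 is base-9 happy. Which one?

1431

1431: 1431 → 101 → 9 → 1  — reaches 1 (base-9 happy)
495: 495 → 37 → 17 → 65 → 53 → 89 → 65  — repeats 65 (not base-9 happy)
1128: 1128 → 90 → 2 → 4 → 16 → 50 → 50  — repeats 50 (not base-9 happy)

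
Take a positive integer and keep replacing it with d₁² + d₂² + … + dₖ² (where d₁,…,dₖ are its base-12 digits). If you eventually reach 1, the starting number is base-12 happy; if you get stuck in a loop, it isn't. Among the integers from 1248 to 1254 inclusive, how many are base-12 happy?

1

1248: 1248 → 128 → 164 → 66 → 61 → 26 → 8 → 64 → 41 → 34 → 104 → 128  (repeats 128)
1249: 1249 → 129 → 181 → 11 → 121 → 101 → 89 → 74 → 40 → 25 → 5 → 25  (repeats 25)
1250: 1250 → 132 → 121 → 101 → 89 → 74 → 40 → 25 → 5 → 25  (repeats 25)
1251: 1251 → 137 → 146 → 5 → 25 → 5  (repeats 5)
1252: 1252 → 144 → 1  (reaches 1)
1253: 1253 → 153 → 82 → 136 → 137 → 146 → 5 → 25 → 5  (repeats 5)
1254: 1254 → 164 → 66 → 61 → 26 → 8 → 64 → 41 → 34 → 104 → 128 → 164  (repeats 164)
base-12 happy: 1252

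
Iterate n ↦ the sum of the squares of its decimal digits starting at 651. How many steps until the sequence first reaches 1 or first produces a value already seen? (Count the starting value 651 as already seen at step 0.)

11

651 → 6² + 5² + 1² = 62
62 → 6² + 2² = 40
40 → 4² + 0² = 16
16 → 1² + 6² = 37
37 → 3² + 7² = 58
58 → 5² + 8² = 89
89 → 8² + 9² = 145
145 → 1² + 4² + 5² = 42
42 → 4² + 2² = 20
20 → 2² + 0² = 4
4 → 4² = 16  — 16 repeats.
That took 11 steps.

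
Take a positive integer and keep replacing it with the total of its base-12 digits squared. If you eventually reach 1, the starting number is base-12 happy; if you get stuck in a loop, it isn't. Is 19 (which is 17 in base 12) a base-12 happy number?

19 = (1,7)_12 → 1² + 7² = 1 + 49 = 50
50 = (4,2)_12 → 4² + 2² = 16 + 4 = 20
20 = (1,8)_12 → 1² + 8² = 1 + 64 = 65
65 = (5,5)_12 → 5² + 5² = 25 + 25 = 50  — 50 already seen; the sequence cycles without reaching 1.

not base-12 happy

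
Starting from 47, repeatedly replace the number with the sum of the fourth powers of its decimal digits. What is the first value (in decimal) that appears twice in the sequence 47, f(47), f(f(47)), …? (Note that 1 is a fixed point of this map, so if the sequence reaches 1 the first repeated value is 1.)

47 → 4⁴ + 7⁴ = 2657
2657 → 2⁴ + 6⁴ + 5⁴ + 7⁴ = 4338
4338 → 4⁴ + 3⁴ + 3⁴ + 8⁴ = 4514
4514 → 4⁴ + 5⁴ + 1⁴ + 4⁴ = 1138
1138 → 1⁴ + 1⁴ + 3⁴ + 8⁴ = 4179
4179 → 4⁴ + 1⁴ + 7⁴ + 9⁴ = 9219
9219 → 9⁴ + 2⁴ + 1⁴ + 9⁴ = 13139
13139 → 1⁴ + 3⁴ + 1⁴ + 3⁴ + 9⁴ = 6725
6725 → 6⁴ + 7⁴ + 2⁴ + 5⁴ = 4338  — 4338 already appeared earlier.

4338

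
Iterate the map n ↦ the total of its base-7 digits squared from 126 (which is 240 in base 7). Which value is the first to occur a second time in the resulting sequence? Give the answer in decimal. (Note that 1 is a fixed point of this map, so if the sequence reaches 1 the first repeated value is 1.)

2

126 = (2,4,0)_7 → 2² + 4² + 0² = 20
20 = (2,6)_7 → 2² + 6² = 40
40 = (5,5)_7 → 5² + 5² = 50
50 = (1,0,1)_7 → 1² + 0² + 1² = 2
2 = (2)_7 → 2² = 4
4 = (4)_7 → 4² = 16
16 = (2,2)_7 → 2² + 2² = 8
8 = (1,1)_7 → 1² + 1² = 2  — 2 already appeared earlier.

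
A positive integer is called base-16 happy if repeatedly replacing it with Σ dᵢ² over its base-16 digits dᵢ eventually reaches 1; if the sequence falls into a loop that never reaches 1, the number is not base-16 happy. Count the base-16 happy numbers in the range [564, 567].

564: 564 → 29 → 170 → 200 → 208 → 169 → 181 → 146 → 85 → 50 → 13 → 169  (repeats 169)
565: 565 → 38 → 40 → 68 → 32 → 4 → 16 → 1  (reaches 1)
566: 566 → 49 → 10 → 100 → 52 → 25 → 82 → 29 → 170 → 200 → 208 → 169 → 181 → 146 → 85 → 50 → 13 → 169  (repeats 169)
567: 567 → 62 → 205 → 313 → 91 → 146 → 85 → 50 → 13 → 169 → 181 → 146  (repeats 146)
base-16 happy: 565

1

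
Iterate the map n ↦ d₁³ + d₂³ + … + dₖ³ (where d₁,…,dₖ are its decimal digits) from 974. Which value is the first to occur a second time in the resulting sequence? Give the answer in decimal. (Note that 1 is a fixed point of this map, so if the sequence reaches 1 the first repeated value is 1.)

974 → 9³ + 7³ + 4³ = 1136
1136 → 1³ + 1³ + 3³ + 6³ = 245
245 → 2³ + 4³ + 5³ = 197
197 → 1³ + 9³ + 7³ = 1073
1073 → 1³ + 0³ + 7³ + 3³ = 371
371 → 3³ + 7³ + 1³ = 371  — 371 already appeared earlier.

371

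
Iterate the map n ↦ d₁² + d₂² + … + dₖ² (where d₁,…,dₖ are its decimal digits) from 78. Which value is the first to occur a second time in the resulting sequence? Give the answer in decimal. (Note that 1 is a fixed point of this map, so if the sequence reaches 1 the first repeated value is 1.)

78 → 7² + 8² = 113
113 → 1² + 1² + 3² = 11
11 → 1² + 1² = 2
2 → 2² = 4
4 → 4² = 16
16 → 1² + 6² = 37
37 → 3² + 7² = 58
58 → 5² + 8² = 89
89 → 8² + 9² = 145
145 → 1² + 4² + 5² = 42
42 → 4² + 2² = 20
20 → 2² + 0² = 4  — 4 already appeared earlier.

4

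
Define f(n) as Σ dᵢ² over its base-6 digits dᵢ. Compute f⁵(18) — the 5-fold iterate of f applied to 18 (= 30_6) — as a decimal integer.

41

18 = (3,0)_6 → 3² + 0² = 9 + 0 = 9
9 = (1,3)_6 → 1² + 3² = 1 + 9 = 10
10 = (1,4)_6 → 1² + 4² = 1 + 16 = 17
17 = (2,5)_6 → 2² + 5² = 4 + 25 = 29
29 = (4,5)_6 → 4² + 5² = 16 + 25 = 41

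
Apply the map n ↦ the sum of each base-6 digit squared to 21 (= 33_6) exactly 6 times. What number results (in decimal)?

41

21 = (3,3)_6 → 3² + 3² = 9 + 9 = 18
18 = (3,0)_6 → 3² + 0² = 9 + 0 = 9
9 = (1,3)_6 → 1² + 3² = 1 + 9 = 10
10 = (1,4)_6 → 1² + 4² = 1 + 16 = 17
17 = (2,5)_6 → 2² + 5² = 4 + 25 = 29
29 = (4,5)_6 → 4² + 5² = 16 + 25 = 41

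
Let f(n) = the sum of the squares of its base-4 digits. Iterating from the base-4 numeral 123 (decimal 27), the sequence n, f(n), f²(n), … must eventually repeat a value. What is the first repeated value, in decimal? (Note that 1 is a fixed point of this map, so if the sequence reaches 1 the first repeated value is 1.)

1

27 = (1,2,3)_4 → 1² + 2² + 3² = 14
14 = (3,2)_4 → 3² + 2² = 13
13 = (3,1)_4 → 3² + 1² = 10
10 = (2,2)_4 → 2² + 2² = 8
8 = (2,0)_4 → 2² + 0² = 4
4 = (1,0)_4 → 1² + 0² = 1  — reached the fixed point 1.
1 → 1, so 1 is the first repeated value.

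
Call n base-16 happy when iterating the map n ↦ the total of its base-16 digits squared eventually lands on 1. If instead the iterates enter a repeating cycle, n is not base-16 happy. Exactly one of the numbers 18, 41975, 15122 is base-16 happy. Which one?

18: 18 → 5 → 25 → 82 → 29 → 170 → 200 → 208 → 169 → 181 → 146 → 85 → 50 → 13 → 169  — repeats 169 (not base-16 happy)
41975: 41975 → 383 → 275 → 11 → 121 → 130 → 68 → 32 → 4 → 16 → 1  — reaches 1 (base-16 happy)
15122: 15122 → 135 → 113 → 50 → 13 → 169 → 181 → 146 → 85 → 50  — repeats 50 (not base-16 happy)

41975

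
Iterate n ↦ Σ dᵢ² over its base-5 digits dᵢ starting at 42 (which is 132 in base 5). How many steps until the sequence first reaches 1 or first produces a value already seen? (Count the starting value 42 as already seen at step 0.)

42 = (1,3,2)_5 → 1² + 3² + 2² = 14
14 = (2,4)_5 → 2² + 4² = 20
20 = (4,0)_5 → 4² + 0² = 16
16 = (3,1)_5 → 3² + 1² = 10
10 = (2,0)_5 → 2² + 0² = 4
4 = (4)_5 → 4² = 16  — 16 repeats.
That took 6 steps.

6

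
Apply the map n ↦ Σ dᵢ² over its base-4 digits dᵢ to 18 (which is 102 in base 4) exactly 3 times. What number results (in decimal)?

4

18 = (1,0,2)_4 → 1² + 0² + 2² = 5
5 = (1,1)_4 → 1² + 1² = 2
2 = (2)_4 → 2² = 4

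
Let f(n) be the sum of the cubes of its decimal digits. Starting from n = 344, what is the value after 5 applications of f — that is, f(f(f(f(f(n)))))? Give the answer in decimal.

737

344 → 155
155 → 251
251 → 134
134 → 92
92 → 737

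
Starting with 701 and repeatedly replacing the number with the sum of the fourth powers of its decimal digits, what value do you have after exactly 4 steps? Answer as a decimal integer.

8208

701 → 2402
2402 → 288
288 → 8208
8208 → 8208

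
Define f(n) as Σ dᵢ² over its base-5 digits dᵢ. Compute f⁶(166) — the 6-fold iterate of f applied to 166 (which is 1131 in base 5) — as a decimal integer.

10

166 = (1,1,3,1)_5 → 1² + 1² + 3² + 1² = 1 + 1 + 9 + 1 = 12
12 = (2,2)_5 → 2² + 2² = 4 + 4 = 8
8 = (1,3)_5 → 1² + 3² = 1 + 9 = 10
10 = (2,0)_5 → 2² + 0² = 4 + 0 = 4
4 = (4)_5 → 4² = 16
16 = (3,1)_5 → 3² + 1² = 9 + 1 = 10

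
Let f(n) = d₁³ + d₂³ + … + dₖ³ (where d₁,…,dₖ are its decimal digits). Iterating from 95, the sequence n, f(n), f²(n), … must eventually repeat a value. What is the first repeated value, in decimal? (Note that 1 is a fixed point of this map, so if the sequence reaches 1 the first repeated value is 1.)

371

95 → 854
854 → 701
701 → 344
344 → 155
155 → 251
251 → 134
134 → 92
92 → 737
737 → 713
713 → 371
371 → 371  — 371 already appeared earlier.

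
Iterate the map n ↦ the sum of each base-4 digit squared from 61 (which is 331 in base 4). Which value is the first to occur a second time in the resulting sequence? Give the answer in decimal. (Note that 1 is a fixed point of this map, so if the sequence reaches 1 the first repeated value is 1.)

1

61 = (3,3,1)_4 → 19
19 = (1,0,3)_4 → 10
10 = (2,2)_4 → 8
8 = (2,0)_4 → 4
4 = (1,0)_4 → 1  — reached the fixed point 1.
1 → 1, so 1 is the first repeated value.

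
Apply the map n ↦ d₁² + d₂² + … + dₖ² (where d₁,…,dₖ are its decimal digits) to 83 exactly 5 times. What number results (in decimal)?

83 → 8² + 3² = 64 + 9 = 73
73 → 7² + 3² = 49 + 9 = 58
58 → 5² + 8² = 25 + 64 = 89
89 → 8² + 9² = 64 + 81 = 145
145 → 1² + 4² + 5² = 1 + 16 + 25 = 42

42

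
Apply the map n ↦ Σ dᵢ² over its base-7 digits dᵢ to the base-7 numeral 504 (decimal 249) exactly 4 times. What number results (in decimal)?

45

249 = (5,0,4)_7 → 5² + 0² + 4² = 41
41 = (5,6)_7 → 5² + 6² = 61
61 = (1,1,5)_7 → 1² + 1² + 5² = 27
27 = (3,6)_7 → 3² + 6² = 45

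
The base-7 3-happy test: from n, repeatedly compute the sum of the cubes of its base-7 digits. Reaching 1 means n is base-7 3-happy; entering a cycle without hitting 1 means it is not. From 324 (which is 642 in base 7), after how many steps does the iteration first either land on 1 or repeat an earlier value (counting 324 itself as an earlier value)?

324 = (6,4,2)_7 → 6³ + 4³ + 2³ = 288
288 = (5,6,1)_7 → 5³ + 6³ + 1³ = 342
342 = (6,6,6)_7 → 6³ + 6³ + 6³ = 648
648 = (1,6,1,4)_7 → 1³ + 6³ + 1³ + 4³ = 282
282 = (5,5,2)_7 → 5³ + 5³ + 2³ = 258
258 = (5,1,6)_7 → 5³ + 1³ + 6³ = 342  — 342 repeats.
That took 6 steps.

6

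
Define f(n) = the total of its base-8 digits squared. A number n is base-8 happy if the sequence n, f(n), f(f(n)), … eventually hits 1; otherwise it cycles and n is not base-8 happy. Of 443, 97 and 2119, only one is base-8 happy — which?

97

443: 443 → 94 → 46 → 61 → 74 → 6 → 36 → 32 → 16 → 4 → 16  — repeats 16 (not base-8 happy)
97: 97 → 18 → 8 → 1  — reaches 1 (base-8 happy)
2119: 2119 → 66 → 5 → 25 → 10 → 5  — repeats 5 (not base-8 happy)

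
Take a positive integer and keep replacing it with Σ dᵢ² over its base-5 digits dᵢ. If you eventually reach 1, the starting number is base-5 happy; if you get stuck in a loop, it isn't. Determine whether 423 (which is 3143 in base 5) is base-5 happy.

423 = (3,1,4,3)_5 → 3² + 1² + 4² + 3² = 35
35 = (1,2,0)_5 → 1² + 2² + 0² = 5
5 = (1,0)_5 → 1² + 0² = 1  — reached 1.

base-5 happy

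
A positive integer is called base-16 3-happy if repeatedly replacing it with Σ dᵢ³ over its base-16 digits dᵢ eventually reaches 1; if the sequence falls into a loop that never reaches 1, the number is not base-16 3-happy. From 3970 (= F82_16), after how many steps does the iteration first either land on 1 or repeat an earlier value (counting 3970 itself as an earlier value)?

3970 = (15,8,2)_16 → 3895
3895 = (15,3,7)_16 → 3745
3745 = (14,10,1)_16 → 3745  — 3745 repeats.
That took 3 steps.

3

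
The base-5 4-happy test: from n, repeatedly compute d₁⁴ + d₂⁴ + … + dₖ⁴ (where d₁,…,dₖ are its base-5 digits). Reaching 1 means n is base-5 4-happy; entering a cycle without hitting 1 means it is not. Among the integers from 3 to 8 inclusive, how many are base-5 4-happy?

1

3: 3 → 81 → 83 → 163 → 99 → 593 → 499 → 849 → 595 → 593  — not base-5 4-happy
4: 4 → 256 → 18 → 162 → 34 → 258 → 98 → 418 → 244 → 594 → 674 → 514 → 528 → 338 → 194 → 354 → 528  — not base-5 4-happy
5: 5 → 1  — base-5 4-happy
6: 6 → 2 → 16 → 82 → 98 → 418 → 244 → 594 → 674 → 514 → 528 → 338 → 194 → 354 → 528  — not base-5 4-happy
7: 7 → 17 → 97 → 353 → 353  — not base-5 4-happy
8: 8 → 82 → 98 → 418 → 244 → 594 → 674 → 514 → 528 → 338 → 194 → 354 → 528  — not base-5 4-happy
base-5 4-happy: 5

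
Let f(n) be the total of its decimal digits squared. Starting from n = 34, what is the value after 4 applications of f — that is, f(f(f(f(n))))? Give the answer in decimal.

34 → 3² + 4² = 9 + 16 = 25
25 → 2² + 5² = 4 + 25 = 29
29 → 2² + 9² = 4 + 81 = 85
85 → 8² + 5² = 64 + 25 = 89

89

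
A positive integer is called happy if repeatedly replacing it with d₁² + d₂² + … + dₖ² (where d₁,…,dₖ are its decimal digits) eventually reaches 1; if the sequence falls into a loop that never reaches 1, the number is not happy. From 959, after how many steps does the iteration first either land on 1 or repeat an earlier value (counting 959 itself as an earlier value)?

14

959 → 9² + 5² + 9² = 187
187 → 1² + 8² + 7² = 114
114 → 1² + 1² + 4² = 18
18 → 1² + 8² = 65
65 → 6² + 5² = 61
61 → 6² + 1² = 37
37 → 3² + 7² = 58
58 → 5² + 8² = 89
89 → 8² + 9² = 145
145 → 1² + 4² + 5² = 42
42 → 4² + 2² = 20
20 → 2² + 0² = 4
4 → 4² = 16
16 → 1² + 6² = 37  — 37 repeats.
That took 14 steps.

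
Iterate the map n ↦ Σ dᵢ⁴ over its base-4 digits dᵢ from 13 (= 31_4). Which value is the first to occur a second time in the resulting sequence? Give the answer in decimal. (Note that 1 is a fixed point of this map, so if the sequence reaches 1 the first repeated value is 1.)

13 = (3,1)_4 → 3⁴ + 1⁴ = 81 + 1 = 82
82 = (1,1,0,2)_4 → 1⁴ + 1⁴ + 0⁴ + 2⁴ = 1 + 1 + 0 + 16 = 18
18 = (1,0,2)_4 → 1⁴ + 0⁴ + 2⁴ = 1 + 0 + 16 = 17
17 = (1,0,1)_4 → 1⁴ + 0⁴ + 1⁴ = 1 + 0 + 1 = 2
2 = (2)_4 → 2⁴ = 16
16 = (1,0,0)_4 → 1⁴ + 0⁴ + 0⁴ = 1 + 0 + 0 = 1  — reached the fixed point 1.
1 → 1, so 1 is the first repeated value.

1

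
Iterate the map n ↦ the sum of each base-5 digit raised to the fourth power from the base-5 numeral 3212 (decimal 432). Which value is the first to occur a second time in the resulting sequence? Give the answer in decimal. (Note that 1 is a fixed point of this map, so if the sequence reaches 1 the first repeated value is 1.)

432 = (3,2,1,2)_5 → 3⁴ + 2⁴ + 1⁴ + 2⁴ = 81 + 16 + 1 + 16 = 114
114 = (4,2,4)_5 → 4⁴ + 2⁴ + 4⁴ = 256 + 16 + 256 = 528
528 = (4,1,0,3)_5 → 4⁴ + 1⁴ + 0⁴ + 3⁴ = 256 + 1 + 0 + 81 = 338
338 = (2,3,2,3)_5 → 2⁴ + 3⁴ + 2⁴ + 3⁴ = 16 + 81 + 16 + 81 = 194
194 = (1,2,3,4)_5 → 1⁴ + 2⁴ + 3⁴ + 4⁴ = 1 + 16 + 81 + 256 = 354
354 = (2,4,0,4)_5 → 2⁴ + 4⁴ + 0⁴ + 4⁴ = 16 + 256 + 0 + 256 = 528  — 528 already appeared earlier.

528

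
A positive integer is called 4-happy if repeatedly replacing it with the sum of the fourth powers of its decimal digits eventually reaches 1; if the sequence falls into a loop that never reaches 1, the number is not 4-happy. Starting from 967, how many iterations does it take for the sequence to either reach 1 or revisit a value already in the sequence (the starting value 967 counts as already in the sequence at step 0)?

967 → 9⁴ + 6⁴ + 7⁴ = 10258
10258 → 1⁴ + 0⁴ + 2⁴ + 5⁴ + 8⁴ = 4738
4738 → 4⁴ + 7⁴ + 3⁴ + 8⁴ = 6834
6834 → 6⁴ + 8⁴ + 3⁴ + 4⁴ = 5729
5729 → 5⁴ + 7⁴ + 2⁴ + 9⁴ = 9603
9603 → 9⁴ + 6⁴ + 0⁴ + 3⁴ = 7938
7938 → 7⁴ + 9⁴ + 3⁴ + 8⁴ = 13139
13139 → 1⁴ + 3⁴ + 1⁴ + 3⁴ + 9⁴ = 6725
6725 → 6⁴ + 7⁴ + 2⁴ + 5⁴ = 4338
4338 → 4⁴ + 3⁴ + 3⁴ + 8⁴ = 4514
4514 → 4⁴ + 5⁴ + 1⁴ + 4⁴ = 1138
1138 → 1⁴ + 1⁴ + 3⁴ + 8⁴ = 4179
4179 → 4⁴ + 1⁴ + 7⁴ + 9⁴ = 9219
9219 → 9⁴ + 2⁴ + 1⁴ + 9⁴ = 13139  — 13139 repeats.
That took 14 steps.

14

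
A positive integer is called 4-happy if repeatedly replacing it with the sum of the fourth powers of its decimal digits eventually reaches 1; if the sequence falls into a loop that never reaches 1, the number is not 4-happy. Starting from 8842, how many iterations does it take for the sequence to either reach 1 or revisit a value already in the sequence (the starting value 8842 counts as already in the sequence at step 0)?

15

8842 → 8⁴ + 8⁴ + 4⁴ + 2⁴ = 8464
8464 → 8⁴ + 4⁴ + 6⁴ + 4⁴ = 5904
5904 → 5⁴ + 9⁴ + 0⁴ + 4⁴ = 7442
7442 → 7⁴ + 4⁴ + 4⁴ + 2⁴ = 2929
2929 → 2⁴ + 9⁴ + 2⁴ + 9⁴ = 13154
13154 → 1⁴ + 3⁴ + 1⁴ + 5⁴ + 4⁴ = 964
964 → 9⁴ + 6⁴ + 4⁴ = 8113
8113 → 8⁴ + 1⁴ + 1⁴ + 3⁴ = 4179
4179 → 4⁴ + 1⁴ + 7⁴ + 9⁴ = 9219
9219 → 9⁴ + 2⁴ + 1⁴ + 9⁴ = 13139
13139 → 1⁴ + 3⁴ + 1⁴ + 3⁴ + 9⁴ = 6725
6725 → 6⁴ + 7⁴ + 2⁴ + 5⁴ = 4338
4338 → 4⁴ + 3⁴ + 3⁴ + 8⁴ = 4514
4514 → 4⁴ + 5⁴ + 1⁴ + 4⁴ = 1138
1138 → 1⁴ + 1⁴ + 3⁴ + 8⁴ = 4179  — 4179 repeats.
That took 15 steps.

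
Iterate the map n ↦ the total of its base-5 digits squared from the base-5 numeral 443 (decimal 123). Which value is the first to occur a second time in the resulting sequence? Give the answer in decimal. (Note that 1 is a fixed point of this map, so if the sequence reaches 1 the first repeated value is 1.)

1

123 = (4,4,3)_5 → 4² + 4² + 3² = 41
41 = (1,3,1)_5 → 1² + 3² + 1² = 11
11 = (2,1)_5 → 2² + 1² = 5
5 = (1,0)_5 → 1² + 0² = 1  — reached the fixed point 1.
1 → 1, so 1 is the first repeated value.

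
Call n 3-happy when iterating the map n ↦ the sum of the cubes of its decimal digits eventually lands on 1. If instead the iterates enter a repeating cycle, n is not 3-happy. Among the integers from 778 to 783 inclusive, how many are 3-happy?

1

778: 778 → 1198 → 1243 → 100 → 1  — 3-happy
779: 779 → 1415 → 191 → 731 → 371 → 371  — not 3-happy
780: 780 → 855 → 762 → 567 → 684 → 792 → 1080 → 513 → 153 → 153  — not 3-happy
781: 781 → 856 → 853 → 664 → 496 → 1009 → 730 → 370 → 370  — not 3-happy
782: 782 → 863 → 755 → 593 → 881 → 1025 → 134 → 92 → 737 → 713 → 371 → 371  — not 3-happy
783: 783 → 882 → 1032 → 36 → 243 → 99 → 1458 → 702 → 351 → 153 → 153  — not 3-happy
3-happy: 778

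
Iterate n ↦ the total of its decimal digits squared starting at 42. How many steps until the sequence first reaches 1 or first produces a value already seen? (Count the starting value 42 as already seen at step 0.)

8

42 → 4² + 2² = 16 + 4 = 20
20 → 2² + 0² = 4 + 0 = 4
4 → 4² = 16
16 → 1² + 6² = 1 + 36 = 37
37 → 3² + 7² = 9 + 49 = 58
58 → 5² + 8² = 25 + 64 = 89
89 → 8² + 9² = 64 + 81 = 145
145 → 1² + 4² + 5² = 1 + 16 + 25 = 42  — 42 repeats.
That took 8 steps.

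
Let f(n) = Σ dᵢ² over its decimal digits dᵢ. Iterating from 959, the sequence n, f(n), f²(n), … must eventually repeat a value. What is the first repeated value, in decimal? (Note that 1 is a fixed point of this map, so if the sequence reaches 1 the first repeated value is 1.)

37

959 → 9² + 5² + 9² = 187
187 → 1² + 8² + 7² = 114
114 → 1² + 1² + 4² = 18
18 → 1² + 8² = 65
65 → 6² + 5² = 61
61 → 6² + 1² = 37
37 → 3² + 7² = 58
58 → 5² + 8² = 89
89 → 8² + 9² = 145
145 → 1² + 4² + 5² = 42
42 → 4² + 2² = 20
20 → 2² + 0² = 4
4 → 4² = 16
16 → 1² + 6² = 37  — 37 already appeared earlier.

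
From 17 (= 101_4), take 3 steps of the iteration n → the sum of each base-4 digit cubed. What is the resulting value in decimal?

17 = (1,0,1)_4 → 1³ + 0³ + 1³ = 2
2 = (2)_4 → 2³ = 8
8 = (2,0)_4 → 2³ + 0³ = 8

8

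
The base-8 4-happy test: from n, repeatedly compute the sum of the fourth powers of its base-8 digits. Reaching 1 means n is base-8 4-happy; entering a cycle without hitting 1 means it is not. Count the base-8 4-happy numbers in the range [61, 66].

61: 61 → 3026 → 3058 → 4338 → 1394 → 1953 → 1634 → 354 → 897 → 1298 → 304 → 1552 → 97 → 258 → 272 → 272  (repeats 272)
62: 62 → 3697 → 3699 → 3779 → 2563 → 706 → 98 → 273 → 273  (repeats 273)
63: 63 → 4802 → 99 → 338 → 657 → 34 → 272 → 272  (repeats 272)
64: 64 → 1  (reaches 1)
65: 65 → 2 → 16 → 16  (repeats 16)
66: 66 → 17 → 17  (repeats 17)
base-8 4-happy: 64

1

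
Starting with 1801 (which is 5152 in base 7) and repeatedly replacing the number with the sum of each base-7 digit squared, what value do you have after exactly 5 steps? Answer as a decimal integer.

1801 = (5,1,5,2)_7 → 55
55 = (1,0,6)_7 → 37
37 = (5,2)_7 → 29
29 = (4,1)_7 → 17
17 = (2,3)_7 → 13

13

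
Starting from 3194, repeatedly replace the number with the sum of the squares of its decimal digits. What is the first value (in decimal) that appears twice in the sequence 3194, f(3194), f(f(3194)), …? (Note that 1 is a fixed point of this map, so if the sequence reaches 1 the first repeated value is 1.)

3194 → 3² + 1² + 9² + 4² = 107
107 → 1² + 0² + 7² = 50
50 → 5² + 0² = 25
25 → 2² + 5² = 29
29 → 2² + 9² = 85
85 → 8² + 5² = 89
89 → 8² + 9² = 145
145 → 1² + 4² + 5² = 42
42 → 4² + 2² = 20
20 → 2² + 0² = 4
4 → 4² = 16
16 → 1² + 6² = 37
37 → 3² + 7² = 58
58 → 5² + 8² = 89  — 89 already appeared earlier.

89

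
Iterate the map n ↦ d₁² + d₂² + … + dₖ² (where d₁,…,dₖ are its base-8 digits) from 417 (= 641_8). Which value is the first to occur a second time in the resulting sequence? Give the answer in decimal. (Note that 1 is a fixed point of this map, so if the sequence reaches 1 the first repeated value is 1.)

16

417 = (6,4,1)_8 → 6² + 4² + 1² = 53
53 = (6,5)_8 → 6² + 5² = 61
61 = (7,5)_8 → 7² + 5² = 74
74 = (1,1,2)_8 → 1² + 1² + 2² = 6
6 = (6)_8 → 6² = 36
36 = (4,4)_8 → 4² + 4² = 32
32 = (4,0)_8 → 4² + 0² = 16
16 = (2,0)_8 → 2² + 0² = 4
4 = (4)_8 → 4² = 16  — 16 already appeared earlier.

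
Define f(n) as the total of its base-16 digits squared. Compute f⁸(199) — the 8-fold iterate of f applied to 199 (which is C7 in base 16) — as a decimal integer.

169

199 = (12,7)_16 → 12² + 7² = 193
193 = (12,1)_16 → 12² + 1² = 145
145 = (9,1)_16 → 9² + 1² = 82
82 = (5,2)_16 → 5² + 2² = 29
29 = (1,13)_16 → 1² + 13² = 170
170 = (10,10)_16 → 10² + 10² = 200
200 = (12,8)_16 → 12² + 8² = 208
208 = (13,0)_16 → 13² + 0² = 169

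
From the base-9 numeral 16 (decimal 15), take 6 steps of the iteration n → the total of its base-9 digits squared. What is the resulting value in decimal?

65

15 = (1,6)_9 → 1² + 6² = 1 + 36 = 37
37 = (4,1)_9 → 4² + 1² = 16 + 1 = 17
17 = (1,8)_9 → 1² + 8² = 1 + 64 = 65
65 = (7,2)_9 → 7² + 2² = 49 + 4 = 53
53 = (5,8)_9 → 5² + 8² = 25 + 64 = 89
89 = (1,0,8)_9 → 1² + 0² + 8² = 1 + 0 + 64 = 65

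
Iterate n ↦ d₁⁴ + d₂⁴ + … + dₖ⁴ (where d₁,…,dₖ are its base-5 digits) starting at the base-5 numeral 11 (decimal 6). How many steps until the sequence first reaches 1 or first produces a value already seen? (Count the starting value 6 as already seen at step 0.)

14

6 = (1,1)_5 → 1⁴ + 1⁴ = 2
2 = (2)_5 → 2⁴ = 16
16 = (3,1)_5 → 3⁴ + 1⁴ = 82
82 = (3,1,2)_5 → 3⁴ + 1⁴ + 2⁴ = 98
98 = (3,4,3)_5 → 3⁴ + 4⁴ + 3⁴ = 418
418 = (3,1,3,3)_5 → 3⁴ + 1⁴ + 3⁴ + 3⁴ = 244
244 = (1,4,3,4)_5 → 1⁴ + 4⁴ + 3⁴ + 4⁴ = 594
594 = (4,3,3,4)_5 → 4⁴ + 3⁴ + 3⁴ + 4⁴ = 674
674 = (1,0,1,4,4)_5 → 1⁴ + 0⁴ + 1⁴ + 4⁴ + 4⁴ = 514
514 = (4,0,2,4)_5 → 4⁴ + 0⁴ + 2⁴ + 4⁴ = 528
528 = (4,1,0,3)_5 → 4⁴ + 1⁴ + 0⁴ + 3⁴ = 338
338 = (2,3,2,3)_5 → 2⁴ + 3⁴ + 2⁴ + 3⁴ = 194
194 = (1,2,3,4)_5 → 1⁴ + 2⁴ + 3⁴ + 4⁴ = 354
354 = (2,4,0,4)_5 → 2⁴ + 4⁴ + 0⁴ + 4⁴ = 528  — 528 repeats.
That took 14 steps.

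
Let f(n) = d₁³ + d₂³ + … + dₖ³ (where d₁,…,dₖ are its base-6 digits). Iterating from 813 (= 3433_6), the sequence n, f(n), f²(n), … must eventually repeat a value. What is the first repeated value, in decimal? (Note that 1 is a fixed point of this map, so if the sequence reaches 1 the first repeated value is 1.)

813 = (3,4,3,3)_6 → 3³ + 4³ + 3³ + 3³ = 27 + 64 + 27 + 27 = 145
145 = (4,0,1)_6 → 4³ + 0³ + 1³ = 64 + 0 + 1 = 65
65 = (1,4,5)_6 → 1³ + 4³ + 5³ = 1 + 64 + 125 = 190
190 = (5,1,4)_6 → 5³ + 1³ + 4³ = 125 + 1 + 64 = 190  — 190 already appeared earlier.

190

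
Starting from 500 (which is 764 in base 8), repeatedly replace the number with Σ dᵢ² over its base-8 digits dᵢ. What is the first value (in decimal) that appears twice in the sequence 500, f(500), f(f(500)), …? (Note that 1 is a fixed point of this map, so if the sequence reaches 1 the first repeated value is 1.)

500 = (7,6,4)_8 → 7² + 6² + 4² = 49 + 36 + 16 = 101
101 = (1,4,5)_8 → 1² + 4² + 5² = 1 + 16 + 25 = 42
42 = (5,2)_8 → 5² + 2² = 25 + 4 = 29
29 = (3,5)_8 → 3² + 5² = 9 + 25 = 34
34 = (4,2)_8 → 4² + 2² = 16 + 4 = 20
20 = (2,4)_8 → 2² + 4² = 4 + 16 = 20  — 20 already appeared earlier.

20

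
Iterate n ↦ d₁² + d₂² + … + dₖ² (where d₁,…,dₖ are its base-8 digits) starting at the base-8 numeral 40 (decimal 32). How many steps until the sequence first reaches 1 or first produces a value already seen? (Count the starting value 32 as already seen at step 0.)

32 = (4,0)_8 → 4² + 0² = 16
16 = (2,0)_8 → 2² + 0² = 4
4 = (4)_8 → 4² = 16  — 16 repeats.
That took 3 steps.

3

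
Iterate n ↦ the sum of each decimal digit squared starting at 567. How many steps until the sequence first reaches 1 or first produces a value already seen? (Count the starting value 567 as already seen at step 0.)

567 → 5² + 6² + 7² = 25 + 36 + 49 = 110
110 → 1² + 1² + 0² = 1 + 1 + 0 = 2
2 → 2² = 4
4 → 4² = 16
16 → 1² + 6² = 1 + 36 = 37
37 → 3² + 7² = 9 + 49 = 58
58 → 5² + 8² = 25 + 64 = 89
89 → 8² + 9² = 64 + 81 = 145
145 → 1² + 4² + 5² = 1 + 16 + 25 = 42
42 → 4² + 2² = 16 + 4 = 20
20 → 2² + 0² = 4 + 0 = 4  — 4 repeats.
That took 11 steps.

11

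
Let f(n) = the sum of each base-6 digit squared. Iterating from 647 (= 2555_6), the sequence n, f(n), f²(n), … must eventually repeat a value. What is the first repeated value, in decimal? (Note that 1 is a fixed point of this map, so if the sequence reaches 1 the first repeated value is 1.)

1

647 = (2,5,5,5)_6 → 2² + 5² + 5² + 5² = 79
79 = (2,1,1)_6 → 2² + 1² + 1² = 6
6 = (1,0)_6 → 1² + 0² = 1  — reached the fixed point 1.
1 → 1, so 1 is the first repeated value.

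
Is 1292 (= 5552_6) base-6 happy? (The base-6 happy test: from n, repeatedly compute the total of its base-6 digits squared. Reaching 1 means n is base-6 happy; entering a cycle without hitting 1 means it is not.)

base-6 happy

1292 = (5,5,5,2)_6 → 5² + 5² + 5² + 2² = 79
79 = (2,1,1)_6 → 2² + 1² + 1² = 6
6 = (1,0)_6 → 1² + 0² = 1  — reached 1.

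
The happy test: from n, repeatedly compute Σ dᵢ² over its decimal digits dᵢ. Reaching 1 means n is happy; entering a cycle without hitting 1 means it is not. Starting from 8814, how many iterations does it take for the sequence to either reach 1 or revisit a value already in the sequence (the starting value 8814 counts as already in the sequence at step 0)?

8814 → 8² + 8² + 1² + 4² = 145
145 → 1² + 4² + 5² = 42
42 → 4² + 2² = 20
20 → 2² + 0² = 4
4 → 4² = 16
16 → 1² + 6² = 37
37 → 3² + 7² = 58
58 → 5² + 8² = 89
89 → 8² + 9² = 145  — 145 repeats.
That took 9 steps.

9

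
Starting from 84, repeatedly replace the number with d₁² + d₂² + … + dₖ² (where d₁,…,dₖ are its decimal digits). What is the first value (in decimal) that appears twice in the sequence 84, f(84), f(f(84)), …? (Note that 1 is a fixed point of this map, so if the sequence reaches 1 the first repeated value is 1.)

84 → 8² + 4² = 64 + 16 = 80
80 → 8² + 0² = 64 + 0 = 64
64 → 6² + 4² = 36 + 16 = 52
52 → 5² + 2² = 25 + 4 = 29
29 → 2² + 9² = 4 + 81 = 85
85 → 8² + 5² = 64 + 25 = 89
89 → 8² + 9² = 64 + 81 = 145
145 → 1² + 4² + 5² = 1 + 16 + 25 = 42
42 → 4² + 2² = 16 + 4 = 20
20 → 2² + 0² = 4 + 0 = 4
4 → 4² = 16
16 → 1² + 6² = 1 + 36 = 37
37 → 3² + 7² = 9 + 49 = 58
58 → 5² + 8² = 25 + 64 = 89  — 89 already appeared earlier.

89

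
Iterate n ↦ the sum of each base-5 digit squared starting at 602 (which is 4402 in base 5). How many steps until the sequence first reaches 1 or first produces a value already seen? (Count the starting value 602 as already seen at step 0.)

7

602 = (4,4,0,2)_5 → 4² + 4² + 0² + 2² = 36
36 = (1,2,1)_5 → 1² + 2² + 1² = 6
6 = (1,1)_5 → 1² + 1² = 2
2 = (2)_5 → 2² = 4
4 = (4)_5 → 4² = 16
16 = (3,1)_5 → 3² + 1² = 10
10 = (2,0)_5 → 2² + 0² = 4  — 4 repeats.
That took 7 steps.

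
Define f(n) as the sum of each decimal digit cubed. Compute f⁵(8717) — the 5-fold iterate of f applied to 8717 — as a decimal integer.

8717 → 8³ + 7³ + 1³ + 7³ = 512 + 343 + 1 + 343 = 1199
1199 → 1³ + 1³ + 9³ + 9³ = 1 + 1 + 729 + 729 = 1460
1460 → 1³ + 4³ + 6³ + 0³ = 1 + 64 + 216 + 0 = 281
281 → 2³ + 8³ + 1³ = 8 + 512 + 1 = 521
521 → 5³ + 2³ + 1³ = 125 + 8 + 1 = 134

134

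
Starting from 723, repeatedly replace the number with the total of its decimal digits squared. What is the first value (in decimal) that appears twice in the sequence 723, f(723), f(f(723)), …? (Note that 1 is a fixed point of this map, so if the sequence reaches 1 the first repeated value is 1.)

16

723 → 7² + 2² + 3² = 62
62 → 6² + 2² = 40
40 → 4² + 0² = 16
16 → 1² + 6² = 37
37 → 3² + 7² = 58
58 → 5² + 8² = 89
89 → 8² + 9² = 145
145 → 1² + 4² + 5² = 42
42 → 4² + 2² = 20
20 → 2² + 0² = 4
4 → 4² = 16  — 16 already appeared earlier.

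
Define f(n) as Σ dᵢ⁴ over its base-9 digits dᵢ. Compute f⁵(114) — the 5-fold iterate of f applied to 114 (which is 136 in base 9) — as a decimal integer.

8194

114 = (1,3,6)_9 → 1⁴ + 3⁴ + 6⁴ = 1 + 81 + 1296 = 1378
1378 = (1,8,0,1)_9 → 1⁴ + 8⁴ + 0⁴ + 1⁴ = 1 + 4096 + 0 + 1 = 4098
4098 = (5,5,5,3)_9 → 5⁴ + 5⁴ + 5⁴ + 3⁴ = 625 + 625 + 625 + 81 = 1956
1956 = (2,6,1,3)_9 → 2⁴ + 6⁴ + 1⁴ + 3⁴ = 16 + 1296 + 1 + 81 = 1394
1394 = (1,8,1,8)_9 → 1⁴ + 8⁴ + 1⁴ + 8⁴ = 1 + 4096 + 1 + 4096 = 8194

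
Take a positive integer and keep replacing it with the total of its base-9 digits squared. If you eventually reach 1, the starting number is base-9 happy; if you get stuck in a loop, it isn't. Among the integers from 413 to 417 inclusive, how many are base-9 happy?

413: 413 → 89 → 65 → 53 → 89  — not base-9 happy
414: 414 → 26 → 68 → 74 → 68  — not base-9 happy
415: 415 → 27 → 9 → 1  — base-9 happy
416: 416 → 30 → 18 → 4 → 16 → 50 → 50  — not base-9 happy
417: 417 → 35 → 73 → 65 → 53 → 89 → 65  — not base-9 happy
base-9 happy: 415

1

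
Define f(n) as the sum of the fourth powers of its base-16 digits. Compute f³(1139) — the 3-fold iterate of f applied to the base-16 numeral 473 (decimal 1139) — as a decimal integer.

1139 = (4,7,3)_16 → 4⁴ + 7⁴ + 3⁴ = 2738
2738 = (10,11,2)_16 → 10⁴ + 11⁴ + 2⁴ = 24657
24657 = (6,0,5,1)_16 → 6⁴ + 0⁴ + 5⁴ + 1⁴ = 1922

1922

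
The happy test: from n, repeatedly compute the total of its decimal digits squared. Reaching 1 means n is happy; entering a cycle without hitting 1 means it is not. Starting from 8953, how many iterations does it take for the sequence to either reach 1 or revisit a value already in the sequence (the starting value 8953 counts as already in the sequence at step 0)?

13

8953 → 8² + 9² + 5² + 3² = 179
179 → 1² + 7² + 9² = 131
131 → 1² + 3² + 1² = 11
11 → 1² + 1² = 2
2 → 2² = 4
4 → 4² = 16
16 → 1² + 6² = 37
37 → 3² + 7² = 58
58 → 5² + 8² = 89
89 → 8² + 9² = 145
145 → 1² + 4² + 5² = 42
42 → 4² + 2² = 20
20 → 2² + 0² = 4  — 4 repeats.
That took 13 steps.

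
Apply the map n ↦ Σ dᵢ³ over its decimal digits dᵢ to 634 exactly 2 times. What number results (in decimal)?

634 → 6³ + 3³ + 4³ = 216 + 27 + 64 = 307
307 → 3³ + 0³ + 7³ = 27 + 0 + 343 = 370

370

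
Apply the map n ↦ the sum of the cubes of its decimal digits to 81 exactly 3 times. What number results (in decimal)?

81 → 8³ + 1³ = 512 + 1 = 513
513 → 5³ + 1³ + 3³ = 125 + 1 + 27 = 153
153 → 1³ + 5³ + 3³ = 1 + 125 + 27 = 153

153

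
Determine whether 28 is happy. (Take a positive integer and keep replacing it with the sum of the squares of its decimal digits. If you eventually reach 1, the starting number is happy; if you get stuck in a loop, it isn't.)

happy

28 → 2² + 8² = 68
68 → 6² + 8² = 100
100 → 1² + 0² + 0² = 1  — reached 1.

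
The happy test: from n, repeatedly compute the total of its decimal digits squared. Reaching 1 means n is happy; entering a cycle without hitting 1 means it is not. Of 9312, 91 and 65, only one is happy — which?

91

9312: 9312 → 95 → 106 → 37 → 58 → 89 → 145 → 42 → 20 → 4 → 16 → 37  — repeats 37 (not happy)
91: 91 → 82 → 68 → 100 → 1  — reaches 1 (happy)
65: 65 → 61 → 37 → 58 → 89 → 145 → 42 → 20 → 4 → 16 → 37  — repeats 37 (not happy)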